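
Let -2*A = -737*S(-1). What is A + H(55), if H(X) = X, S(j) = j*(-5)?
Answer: 3795/2 ≈ 1897.5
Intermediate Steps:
S(j) = -5*j
A = 3685/2 (A = -(-737)*(-5*(-1))/2 = -(-737)*5/2 = -½*(-3685) = 3685/2 ≈ 1842.5)
A + H(55) = 3685/2 + 55 = 3795/2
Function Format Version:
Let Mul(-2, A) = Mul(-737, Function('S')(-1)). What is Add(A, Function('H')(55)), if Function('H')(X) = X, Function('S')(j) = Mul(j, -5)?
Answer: Rational(3795, 2) ≈ 1897.5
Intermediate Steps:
Function('S')(j) = Mul(-5, j)
A = Rational(3685, 2) (A = Mul(Rational(-1, 2), Mul(-737, Mul(-5, -1))) = Mul(Rational(-1, 2), Mul(-737, 5)) = Mul(Rational(-1, 2), -3685) = Rational(3685, 2) ≈ 1842.5)
Add(A, Function('H')(55)) = Add(Rational(3685, 2), 55) = Rational(3795, 2)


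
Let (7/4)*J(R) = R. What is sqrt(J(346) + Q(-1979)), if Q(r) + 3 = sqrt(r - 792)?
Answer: sqrt(9541 + 49*I*sqrt(2771))/7 ≈ 14.079 + 1.8695*I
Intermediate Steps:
J(R) = 4*R/7
Q(r) = -3 + sqrt(-792 + r) (Q(r) = -3 + sqrt(r - 792) = -3 + sqrt(-792 + r))
sqrt(J(346) + Q(-1979)) = sqrt((4/7)*346 + (-3 + sqrt(-792 - 1979))) = sqrt(1384/7 + (-3 + sqrt(-2771))) = sqrt(1384/7 + (-3 + I*sqrt(2771))) = sqrt(1363/7 + I*sqrt(2771))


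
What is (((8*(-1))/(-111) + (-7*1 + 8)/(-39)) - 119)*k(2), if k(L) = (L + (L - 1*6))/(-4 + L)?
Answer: -171650/1443 ≈ -118.95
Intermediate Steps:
k(L) = (-6 + 2*L)/(-4 + L) (k(L) = (L + (L - 6))/(-4 + L) = (L + (-6 + L))/(-4 + L) = (-6 + 2*L)/(-4 + L))
(((8*(-1))/(-111) + (-7*1 + 8)/(-39)) - 119)*k(2) = (((8*(-1))/(-111) + (-7*1 + 8)/(-39)) - 119)*(2*(-3 + 2)/(-4 + 2)) = ((-8*(-1/111) + (-7 + 8)*(-1/39)) - 119)*(2*(-1)/(-2)) = ((8/111 + 1*(-1/39)) - 119)*(2*(-1/2)*(-1)) = ((8/111 - 1/39) - 119)*1 = (67/1443 - 119)*1 = -171650/1443*1 = -171650/1443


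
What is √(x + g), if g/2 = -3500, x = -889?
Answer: 7*I*√161 ≈ 88.82*I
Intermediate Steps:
g = -7000 (g = 2*(-3500) = -7000)
√(x + g) = √(-889 - 7000) = √(-7889) = 7*I*√161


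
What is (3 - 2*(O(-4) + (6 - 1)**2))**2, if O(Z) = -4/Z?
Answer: 2401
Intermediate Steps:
(3 - 2*(O(-4) + (6 - 1)**2))**2 = (3 - 2*(-4/(-4) + (6 - 1)**2))**2 = (3 - 2*(-4*(-1/4) + 5**2))**2 = (3 - 2*(1 + 25))**2 = (3 - 2*26)**2 = (3 - 52)**2 = (-49)**2 = 2401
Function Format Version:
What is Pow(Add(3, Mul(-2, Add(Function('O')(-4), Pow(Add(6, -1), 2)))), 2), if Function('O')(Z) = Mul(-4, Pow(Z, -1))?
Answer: 2401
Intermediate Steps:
Pow(Add(3, Mul(-2, Add(Function('O')(-4), Pow(Add(6, -1), 2)))), 2) = Pow(Add(3, Mul(-2, Add(Mul(-4, Pow(-4, -1)), Pow(Add(6, -1), 2)))), 2) = Pow(Add(3, Mul(-2, Add(Mul(-4, Rational(-1, 4)), Pow(5, 2)))), 2) = Pow(Add(3, Mul(-2, Add(1, 25))), 2) = Pow(Add(3, Mul(-2, 26)), 2) = Pow(Add(3, -52), 2) = Pow(-49, 2) = 2401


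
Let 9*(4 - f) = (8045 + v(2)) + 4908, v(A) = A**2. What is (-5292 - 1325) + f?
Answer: -24158/3 ≈ -8052.7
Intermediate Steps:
f = -4307/3 (f = 4 - ((8045 + 2**2) + 4908)/9 = 4 - ((8045 + 4) + 4908)/9 = 4 - (8049 + 4908)/9 = 4 - 1/9*12957 = 4 - 4319/3 = -4307/3 ≈ -1435.7)
(-5292 - 1325) + f = (-5292 - 1325) - 4307/3 = -6617 - 4307/3 = -24158/3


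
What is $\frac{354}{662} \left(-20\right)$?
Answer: $- \frac{3540}{331} \approx -10.695$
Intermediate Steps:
$\frac{354}{662} \left(-20\right) = 354 \cdot \frac{1}{662} \left(-20\right) = \frac{177}{331} \left(-20\right) = - \frac{3540}{331}$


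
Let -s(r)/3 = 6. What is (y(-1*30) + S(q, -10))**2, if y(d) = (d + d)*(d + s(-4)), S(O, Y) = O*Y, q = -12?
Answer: 9000000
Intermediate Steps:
s(r) = -18 (s(r) = -3*6 = -18)
y(d) = 2*d*(-18 + d) (y(d) = (d + d)*(d - 18) = (2*d)*(-18 + d) = 2*d*(-18 + d))
(y(-1*30) + S(q, -10))**2 = (2*(-1*30)*(-18 - 1*30) - 12*(-10))**2 = (2*(-30)*(-18 - 30) + 120)**2 = (2*(-30)*(-48) + 120)**2 = (2880 + 120)**2 = 3000**2 = 9000000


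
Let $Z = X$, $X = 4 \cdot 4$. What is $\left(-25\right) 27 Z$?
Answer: $-10800$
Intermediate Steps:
$X = 16$
$Z = 16$
$\left(-25\right) 27 Z = \left(-25\right) 27 \cdot 16 = \left(-675\right) 16 = -10800$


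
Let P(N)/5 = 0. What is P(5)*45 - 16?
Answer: -16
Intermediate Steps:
P(N) = 0 (P(N) = 5*0 = 0)
P(5)*45 - 16 = 0*45 - 16 = 0 - 16 = -16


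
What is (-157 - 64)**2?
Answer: 48841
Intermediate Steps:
(-157 - 64)**2 = (-221)**2 = 48841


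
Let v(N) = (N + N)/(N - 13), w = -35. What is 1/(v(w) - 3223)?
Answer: -24/77317 ≈ -0.00031041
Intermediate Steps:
v(N) = 2*N/(-13 + N) (v(N) = (2*N)/(-13 + N) = 2*N/(-13 + N))
1/(v(w) - 3223) = 1/(2*(-35)/(-13 - 35) - 3223) = 1/(2*(-35)/(-48) - 3223) = 1/(2*(-35)*(-1/48) - 3223) = 1/(35/24 - 3223) = 1/(-77317/24) = -24/77317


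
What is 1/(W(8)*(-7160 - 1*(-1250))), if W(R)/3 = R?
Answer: -1/141840 ≈ -7.0502e-6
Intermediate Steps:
W(R) = 3*R
1/(W(8)*(-7160 - 1*(-1250))) = 1/((3*8)*(-7160 - 1*(-1250))) = 1/(24*(-7160 + 1250)) = 1/(24*(-5910)) = 1/(-141840) = -1/141840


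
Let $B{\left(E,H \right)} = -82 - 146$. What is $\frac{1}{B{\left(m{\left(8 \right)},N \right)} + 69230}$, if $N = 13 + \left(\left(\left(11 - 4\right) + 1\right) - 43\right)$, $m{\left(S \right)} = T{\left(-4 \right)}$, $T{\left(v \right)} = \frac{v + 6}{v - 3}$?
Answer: $\frac{1}{69002} \approx 1.4492 \cdot 10^{-5}$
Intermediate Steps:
$T{\left(v \right)} = \frac{6 + v}{-3 + v}$
$m{\left(S \right)} = - \frac{2}{7}$ ($m{\left(S \right)} = \frac{6 - 4}{-3 - 4} = \frac{1}{-7} \cdot 2 = \left(- \frac{1}{7}\right) 2 = - \frac{2}{7}$)
$N = -22$ ($N = 13 + \left(\left(7 + 1\right) - 43\right) = 13 + \left(8 - 43\right) = 13 - 35 = -22$)
$B{\left(E,H \right)} = -228$ ($B{\left(E,H \right)} = -82 - 146 = -228$)
$\frac{1}{B{\left(m{\left(8 \right)},N \right)} + 69230} = \frac{1}{-228 + 69230} = \frac{1}{69002}$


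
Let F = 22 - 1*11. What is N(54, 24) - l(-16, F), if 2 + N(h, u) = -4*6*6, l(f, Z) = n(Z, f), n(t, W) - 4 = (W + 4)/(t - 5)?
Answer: -148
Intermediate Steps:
F = 11 (F = 22 - 11 = 11)
n(t, W) = 4 + (4 + W)/(-5 + t) (n(t, W) = 4 + (W + 4)/(t - 5) = 4 + (4 + W)/(-5 + t))
l(f, Z) = (-16 + f + 4*Z)/(-5 + Z)
N(h, u) = -146 (N(h, u) = -2 - 4*6*6 = -2 - 24*6 = -2 - 144 = -146)
N(54, 24) - l(-16, F) = -146 - (-16 - 16 + 4*11)/(-5 + 11) = -146 - (-16 - 16 + 44)/6 = -146 - 12/6 = -146 - 1*2 = -146 - 2 = -148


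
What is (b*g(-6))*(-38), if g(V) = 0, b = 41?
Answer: 0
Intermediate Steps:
(b*g(-6))*(-38) = (41*0)*(-38) = 0*(-38) = 0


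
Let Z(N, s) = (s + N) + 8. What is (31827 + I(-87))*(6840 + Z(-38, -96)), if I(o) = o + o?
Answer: 212518242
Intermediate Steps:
Z(N, s) = 8 + N + s (Z(N, s) = (N + s) + 8 = 8 + N + s)
I(o) = 2*o
(31827 + I(-87))*(6840 + Z(-38, -96)) = (31827 + 2*(-87))*(6840 + (8 - 38 - 96)) = (31827 - 174)*(6840 - 126) = 31653*6714 = 212518242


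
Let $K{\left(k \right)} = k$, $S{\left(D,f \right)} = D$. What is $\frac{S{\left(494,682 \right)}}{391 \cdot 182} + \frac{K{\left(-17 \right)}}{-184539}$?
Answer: $\frac{3552770}{505083243} \approx 0.007034$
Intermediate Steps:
$\frac{S{\left(494,682 \right)}}{391 \cdot 182} + \frac{K{\left(-17 \right)}}{-184539} = \frac{494}{391 \cdot 182} - \frac{17}{-184539} = \frac{494}{71162} - - \frac{17}{184539} = 494 \cdot \frac{1}{71162} + \frac{17}{184539} = \frac{19}{2737} + \frac{17}{184539} = \frac{3552770}{505083243}$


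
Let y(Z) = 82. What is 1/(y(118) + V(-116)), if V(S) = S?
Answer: -1/34 ≈ -0.029412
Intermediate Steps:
1/(y(118) + V(-116)) = 1/(82 - 116) = 1/(-34) = -1/34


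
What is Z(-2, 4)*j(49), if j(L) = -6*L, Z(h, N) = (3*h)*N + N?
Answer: 5880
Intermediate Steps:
Z(h, N) = N + 3*N*h (Z(h, N) = 3*N*h + N = N + 3*N*h)
Z(-2, 4)*j(49) = (4*(1 + 3*(-2)))*(-6*49) = (4*(1 - 6))*(-294) = (4*(-5))*(-294) = -20*(-294) = 5880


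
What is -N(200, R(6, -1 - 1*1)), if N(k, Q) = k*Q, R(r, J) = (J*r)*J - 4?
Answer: -4000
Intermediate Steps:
R(r, J) = -4 + r*J**2 (R(r, J) = r*J**2 - 4 = -4 + r*J**2)
N(k, Q) = Q*k
-N(200, R(6, -1 - 1*1)) = -(-4 + 6*(-1 - 1*1)**2)*200 = -(-4 + 6*(-1 - 1)**2)*200 = -(-4 + 6*(-2)**2)*200 = -(-4 + 6*4)*200 = -(-4 + 24)*200 = -20*200 = -1*4000 = -4000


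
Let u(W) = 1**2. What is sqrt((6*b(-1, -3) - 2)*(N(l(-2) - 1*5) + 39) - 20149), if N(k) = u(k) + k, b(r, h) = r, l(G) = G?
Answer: I*sqrt(20413) ≈ 142.87*I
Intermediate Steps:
u(W) = 1
N(k) = 1 + k
sqrt((6*b(-1, -3) - 2)*(N(l(-2) - 1*5) + 39) - 20149) = sqrt((6*(-1) - 2)*((1 + (-2 - 1*5)) + 39) - 20149) = sqrt((-6 - 2)*((1 + (-2 - 5)) + 39) - 20149) = sqrt(-8*((1 - 7) + 39) - 20149) = sqrt(-8*(-6 + 39) - 20149) = sqrt(-8*33 - 20149) = sqrt(-264 - 20149) = sqrt(-20413) = I*sqrt(20413)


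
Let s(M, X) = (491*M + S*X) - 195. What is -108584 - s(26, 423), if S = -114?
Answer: -72933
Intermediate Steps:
s(M, X) = -195 - 114*X + 491*M (s(M, X) = (491*M - 114*X) - 195 = (-114*X + 491*M) - 195 = -195 - 114*X + 491*M)
-108584 - s(26, 423) = -108584 - (-195 - 114*423 + 491*26) = -108584 - (-195 - 48222 + 12766) = -108584 - 1*(-35651) = -108584 + 35651 = -72933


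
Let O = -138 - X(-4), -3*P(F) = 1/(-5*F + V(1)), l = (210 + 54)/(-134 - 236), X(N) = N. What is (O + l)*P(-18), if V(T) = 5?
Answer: 24922/52725 ≈ 0.47268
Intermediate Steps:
l = -132/185 (l = 264/(-370) = 264*(-1/370) = -132/185 ≈ -0.71351)
P(F) = -1/(3*(5 - 5*F)) (P(F) = -1/(3*(-5*F + 5)) = -1/(3*(5 - 5*F)))
O = -134 (O = -138 - 1*(-4) = -138 + 4 = -134)
(O + l)*P(-18) = (-134 - 132/185)*(1/(15*(-1 - 18))) = -24922/(2775*(-19)) = -24922*(-1)/(2775*19) = -24922/185*(-1/285) = 24922/52725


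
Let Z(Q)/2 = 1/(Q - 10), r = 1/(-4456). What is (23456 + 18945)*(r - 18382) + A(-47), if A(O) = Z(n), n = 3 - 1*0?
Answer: -24311518662663/31192 ≈ -7.7942e+8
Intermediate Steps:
n = 3 (n = 3 + 0 = 3)
r = -1/4456 ≈ -0.00022442
Z(Q) = 2/(-10 + Q) (Z(Q) = 2/(Q - 10) = 2/(-10 + Q))
A(O) = -2/7 (A(O) = 2/(-10 + 3) = 2/(-7) = 2*(-⅐) = -2/7)
(23456 + 18945)*(r - 18382) + A(-47) = (23456 + 18945)*(-1/4456 - 18382) - 2/7 = 42401*(-81910193/4456) - 2/7 = -3473074093393/4456 - 2/7 = -24311518662663/31192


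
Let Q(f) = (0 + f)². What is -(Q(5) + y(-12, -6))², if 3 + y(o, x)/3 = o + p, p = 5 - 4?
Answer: -289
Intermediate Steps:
Q(f) = f²
p = 1
y(o, x) = -6 + 3*o (y(o, x) = -9 + 3*(o + 1) = -9 + 3*(1 + o) = -9 + (3 + 3*o) = -6 + 3*o)
-(Q(5) + y(-12, -6))² = -(5² + (-6 + 3*(-12)))² = -(25 + (-6 - 36))² = -(25 - 42)² = -1*(-17)² = -1*289 = -289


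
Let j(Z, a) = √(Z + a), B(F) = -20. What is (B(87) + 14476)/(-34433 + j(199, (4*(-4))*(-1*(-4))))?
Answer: -248881724/592815677 - 21684*√15/592815677 ≈ -0.41997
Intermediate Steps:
(B(87) + 14476)/(-34433 + j(199, (4*(-4))*(-1*(-4)))) = (-20 + 14476)/(-34433 + √(199 + (4*(-4))*(-1*(-4)))) = 14456/(-34433 + √(199 - 16*4)) = 14456/(-34433 + √(199 - 64)) = 14456/(-34433 + √135) = 14456/(-34433 + 3*√15)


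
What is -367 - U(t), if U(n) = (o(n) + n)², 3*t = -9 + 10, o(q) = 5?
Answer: -3559/9 ≈ -395.44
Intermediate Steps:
t = ⅓ (t = (-9 + 10)/3 = (⅓)*1 = ⅓ ≈ 0.33333)
U(n) = (5 + n)²
-367 - U(t) = -367 - (5 + ⅓)² = -367 - (16/3)² = -367 - 1*256/9 = -367 - 256/9 = -3559/9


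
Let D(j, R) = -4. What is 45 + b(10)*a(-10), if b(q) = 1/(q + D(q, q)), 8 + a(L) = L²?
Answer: 181/3 ≈ 60.333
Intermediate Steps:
a(L) = -8 + L²
b(q) = 1/(-4 + q) (b(q) = 1/(q - 4) = 1/(-4 + q))
45 + b(10)*a(-10) = 45 + (-8 + (-10)²)/(-4 + 10) = 45 + (-8 + 100)/6 = 45 + (⅙)*92 = 45 + 46/3 = 181/3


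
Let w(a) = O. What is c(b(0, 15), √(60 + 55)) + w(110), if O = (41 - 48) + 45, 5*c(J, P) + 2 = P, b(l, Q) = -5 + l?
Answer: 188/5 + √115/5 ≈ 39.745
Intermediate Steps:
c(J, P) = -⅖ + P/5
O = 38 (O = -7 + 45 = 38)
w(a) = 38
c(b(0, 15), √(60 + 55)) + w(110) = (-⅖ + √(60 + 55)/5) + 38 = (-⅖ + √115/5) + 38 = 188/5 + √115/5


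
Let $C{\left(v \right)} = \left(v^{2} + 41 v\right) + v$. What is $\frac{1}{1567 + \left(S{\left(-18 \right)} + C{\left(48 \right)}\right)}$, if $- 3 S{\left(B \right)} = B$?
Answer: $\frac{1}{5893} \approx 0.00016969$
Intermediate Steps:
$C{\left(v \right)} = v^{2} + 42 v$
$S{\left(B \right)} = - \frac{B}{3}$
$\frac{1}{1567 + \left(S{\left(-18 \right)} + C{\left(48 \right)}\right)} = \frac{1}{1567 - \left(-6 - 48 \left(42 + 48\right)\right)} = \frac{1}{1567 + \left(6 + 48 \cdot 90\right)} = \frac{1}{1567 + \left(6 + 4320\right)} = \frac{1}{1567 + 4326} = \frac{1}{5893}$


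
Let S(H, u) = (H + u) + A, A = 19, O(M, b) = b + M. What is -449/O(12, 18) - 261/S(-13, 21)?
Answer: -739/30 ≈ -24.633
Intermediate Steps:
O(M, b) = M + b
S(H, u) = 19 + H + u (S(H, u) = (H + u) + 19 = 19 + H + u)
-449/O(12, 18) - 261/S(-13, 21) = -449/(12 + 18) - 261/(19 - 13 + 21) = -449/30 - 261/27 = -449*1/30 - 261*1/27 = -449/30 - 29/3 = -739/30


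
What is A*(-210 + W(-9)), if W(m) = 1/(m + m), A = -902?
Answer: 1705231/9 ≈ 1.8947e+5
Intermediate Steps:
W(m) = 1/(2*m)
A*(-210 + W(-9)) = -902*(-210 + (½)/(-9)) = -902*(-210 + (½)*(-⅑)) = -902*(-210 - 1/18) = -902*(-3781/18) = 1705231/9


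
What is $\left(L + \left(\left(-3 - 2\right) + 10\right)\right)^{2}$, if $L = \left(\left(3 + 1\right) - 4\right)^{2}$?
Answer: $25$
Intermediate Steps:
$L = 0$ ($L = \left(4 - 4\right)^{2} = 0^{2} = 0$)
$\left(L + \left(\left(-3 - 2\right) + 10\right)\right)^{2} = \left(0 + \left(\left(-3 - 2\right) + 10\right)\right)^{2} = \left(0 + \left(-5 + 10\right)\right)^{2} = \left(0 + 5\right)^{2} = 5^{2} = 25$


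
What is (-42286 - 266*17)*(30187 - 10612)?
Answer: -916266600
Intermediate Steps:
(-42286 - 266*17)*(30187 - 10612) = (-42286 - 4522)*19575 = -46808*19575 = -916266600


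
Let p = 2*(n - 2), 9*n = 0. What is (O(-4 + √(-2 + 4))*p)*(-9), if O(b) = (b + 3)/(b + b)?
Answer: 18/7 - 27*√2/7 ≈ -2.8834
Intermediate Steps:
n = 0 (n = (⅑)*0 = 0)
O(b) = (3 + b)/(2*b) (O(b) = (3 + b)/((2*b)) = (3 + b)*(1/(2*b)) = (3 + b)/(2*b))
p = -4 (p = 2*(0 - 2) = 2*(-2) = -4)
(O(-4 + √(-2 + 4))*p)*(-9) = (((3 + (-4 + √(-2 + 4)))/(2*(-4 + √(-2 + 4))))*(-4))*(-9) = (((3 + (-4 + √2))/(2*(-4 + √2)))*(-4))*(-9) = (((-1 + √2)/(2*(-4 + √2)))*(-4))*(-9) = -2*(-1 + √2)/(-4 + √2)*(-9) = 18*(-1 + √2)/(-4 + √2)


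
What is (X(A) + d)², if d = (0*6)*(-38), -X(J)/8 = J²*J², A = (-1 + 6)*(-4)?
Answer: 1638400000000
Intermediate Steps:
A = -20 (A = 5*(-4) = -20)
X(J) = -8*J⁴ (X(J) = -8*J²*J² = -8*J⁴)
d = 0 (d = 0*(-38) = 0)
(X(A) + d)² = (-8*(-20)⁴ + 0)² = (-8*160000 + 0)² = (-1280000 + 0)² = (-1280000)² = 1638400000000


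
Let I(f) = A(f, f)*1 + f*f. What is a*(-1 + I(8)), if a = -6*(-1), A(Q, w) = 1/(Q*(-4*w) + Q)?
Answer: 46869/124 ≈ 377.98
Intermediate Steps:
A(Q, w) = 1/(Q - 4*Q*w) (A(Q, w) = 1/(-4*Q*w + Q) = 1/(Q - 4*Q*w))
a = 6
I(f) = f² - 1/(f*(-1 + 4*f)) (I(f) = -1/(f*(-1 + 4*f))*1 + f*f = -1/(f*(-1 + 4*f)) + f² = f² - 1/(f*(-1 + 4*f)))
a*(-1 + I(8)) = 6*(-1 + (-1 + 8³*(-1 + 4*8))/(8*(-1 + 4*8))) = 6*(-1 + (-1 + 512*(-1 + 32))/(8*(-1 + 32))) = 6*(-1 + (⅛)*(-1 + 512*31)/31) = 6*(-1 + (⅛)*(1/31)*(-1 + 15872)) = 6*(-1 + (⅛)*(1/31)*15871) = 6*(-1 + 15871/248) = 6*(15623/248) = 46869/124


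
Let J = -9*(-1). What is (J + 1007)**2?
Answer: 1032256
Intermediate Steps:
J = 9
(J + 1007)**2 = (9 + 1007)**2 = 1016**2 = 1032256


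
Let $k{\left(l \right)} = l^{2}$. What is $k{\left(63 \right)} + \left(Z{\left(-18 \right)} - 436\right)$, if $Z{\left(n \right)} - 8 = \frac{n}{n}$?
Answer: $3542$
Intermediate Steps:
$Z{\left(n \right)} = 9$ ($Z{\left(n \right)} = 8 + \frac{n}{n} = 8 + 1 = 9$)
$k{\left(63 \right)} + \left(Z{\left(-18 \right)} - 436\right) = 63^{2} + \left(9 - 436\right) = 3969 + \left(9 - 436\right) = 3969 - 427 = 3542$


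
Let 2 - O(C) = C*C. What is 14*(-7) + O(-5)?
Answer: -121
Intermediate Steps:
O(C) = 2 - C² (O(C) = 2 - C*C = 2 - C²)
14*(-7) + O(-5) = 14*(-7) + (2 - 1*(-5)²) = -98 + (2 - 1*25) = -98 + (2 - 25) = -98 - 23 = -121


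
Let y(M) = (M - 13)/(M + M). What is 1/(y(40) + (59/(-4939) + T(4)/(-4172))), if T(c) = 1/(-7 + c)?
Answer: 1236330480/402591437 ≈ 3.0709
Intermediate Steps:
y(M) = (-13 + M)/(2*M) (y(M) = (-13 + M)/((2*M)) = (-13 + M)*(1/(2*M)) = (-13 + M)/(2*M))
1/(y(40) + (59/(-4939) + T(4)/(-4172))) = 1/((½)*(-13 + 40)/40 + (59/(-4939) + 1/((-7 + 4)*(-4172)))) = 1/((½)*(1/40)*27 + (59*(-1/4939) - 1/4172/(-3))) = 1/(27/80 + (-59/4939 - ⅓*(-1/4172))) = 1/(27/80 + (-59/4939 + 1/12516)) = 1/(27/80 - 733505/61816524) = 1/(402591437/1236330480) = 1236330480/402591437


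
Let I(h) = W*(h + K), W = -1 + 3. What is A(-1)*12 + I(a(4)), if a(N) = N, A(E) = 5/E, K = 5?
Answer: -42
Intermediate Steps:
W = 2
I(h) = 10 + 2*h (I(h) = 2*(h + 5) = 2*(5 + h) = 10 + 2*h)
A(-1)*12 + I(a(4)) = (5/(-1))*12 + (10 + 2*4) = (5*(-1))*12 + (10 + 8) = -5*12 + 18 = -60 + 18 = -42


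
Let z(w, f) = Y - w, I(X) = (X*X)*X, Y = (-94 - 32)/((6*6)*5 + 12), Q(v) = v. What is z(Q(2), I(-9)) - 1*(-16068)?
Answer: 514091/32 ≈ 16065.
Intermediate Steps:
Y = -21/32 (Y = -126/(36*5 + 12) = -126/(180 + 12) = -126/192 = -126*1/192 = -21/32 ≈ -0.65625)
I(X) = X**3 (I(X) = X**2*X = X**3)
z(w, f) = -21/32 - w
z(Q(2), I(-9)) - 1*(-16068) = (-21/32 - 1*2) - 1*(-16068) = (-21/32 - 2) + 16068 = -85/32 + 16068 = 514091/32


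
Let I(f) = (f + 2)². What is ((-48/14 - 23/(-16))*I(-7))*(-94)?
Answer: 262025/56 ≈ 4679.0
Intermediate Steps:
I(f) = (2 + f)²
((-48/14 - 23/(-16))*I(-7))*(-94) = ((-48/14 - 23/(-16))*(2 - 7)²)*(-94) = ((-48*1/14 - 23*(-1/16))*(-5)²)*(-94) = ((-24/7 + 23/16)*25)*(-94) = -223/112*25*(-94) = -5575/112*(-94) = 262025/56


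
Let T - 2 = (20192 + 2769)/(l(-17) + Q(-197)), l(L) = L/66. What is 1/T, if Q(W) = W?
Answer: -13019/1489388 ≈ -0.0087412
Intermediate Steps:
l(L) = L/66 (l(L) = L*(1/66) = L/66)
T = -1489388/13019 (T = 2 + (20192 + 2769)/((1/66)*(-17) - 197) = 2 + 22961/(-17/66 - 197) = 2 + 22961/(-13019/66) = 2 + 22961*(-66/13019) = 2 - 1515426/13019 = -1489388/13019 ≈ -114.40)
1/T = 1/(-1489388/13019) = -13019/1489388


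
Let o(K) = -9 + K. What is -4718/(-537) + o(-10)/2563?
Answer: 12082031/1376331 ≈ 8.7784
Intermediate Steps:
-4718/(-537) + o(-10)/2563 = -4718/(-537) + (-9 - 10)/2563 = -4718*(-1/537) - 19*1/2563 = 4718/537 - 19/2563 = 12082031/1376331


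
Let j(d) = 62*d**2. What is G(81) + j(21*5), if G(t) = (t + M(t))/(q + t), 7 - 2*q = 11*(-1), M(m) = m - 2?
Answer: 6151966/9 ≈ 6.8355e+5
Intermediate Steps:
M(m) = -2 + m
q = 9 (q = 7/2 - 11*(-1)/2 = 7/2 - 1/2*(-11) = 7/2 + 11/2 = 9)
G(t) = (-2 + 2*t)/(9 + t) (G(t) = (t + (-2 + t))/(9 + t) = (-2 + 2*t)/(9 + t))
G(81) + j(21*5) = 2*(-1 + 81)/(9 + 81) + 62*(21*5)**2 = 2*80/90 + 62*105**2 = 2*(1/90)*80 + 62*11025 = 16/9 + 683550 = 6151966/9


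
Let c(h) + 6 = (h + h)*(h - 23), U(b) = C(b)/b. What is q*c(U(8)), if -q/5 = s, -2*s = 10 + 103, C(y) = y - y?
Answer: -1695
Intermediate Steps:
C(y) = 0
s = -113/2 (s = -(10 + 103)/2 = -½*113 = -113/2 ≈ -56.500)
U(b) = 0 (U(b) = 0/b = 0)
c(h) = -6 + 2*h*(-23 + h) (c(h) = -6 + (h + h)*(h - 23) = -6 + (2*h)*(-23 + h) = -6 + 2*h*(-23 + h))
q = 565/2 (q = -5*(-113/2) = 565/2 ≈ 282.50)
q*c(U(8)) = 565*(-6 - 46*0 + 2*0²)/2 = 565*(-6 + 0 + 2*0)/2 = 565*(-6 + 0 + 0)/2 = (565/2)*(-6) = -1695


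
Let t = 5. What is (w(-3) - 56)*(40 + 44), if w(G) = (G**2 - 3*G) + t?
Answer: -2772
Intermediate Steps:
w(G) = 5 + G**2 - 3*G (w(G) = (G**2 - 3*G) + 5 = 5 + G**2 - 3*G)
(w(-3) - 56)*(40 + 44) = ((5 + (-3)**2 - 3*(-3)) - 56)*(40 + 44) = ((5 + 9 + 9) - 56)*84 = (23 - 56)*84 = -33*84 = -2772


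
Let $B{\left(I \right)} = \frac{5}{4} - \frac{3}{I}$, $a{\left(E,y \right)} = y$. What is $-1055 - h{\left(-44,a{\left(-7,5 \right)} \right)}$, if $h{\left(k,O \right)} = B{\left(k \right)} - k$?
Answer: $- \frac{24207}{22} \approx -1100.3$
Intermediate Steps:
$B{\left(I \right)} = \frac{5}{4} - \frac{3}{I}$ ($B{\left(I \right)} = 5 \cdot \frac{1}{4} - \frac{3}{I} = \frac{5}{4} - \frac{3}{I}$)
$h{\left(k,O \right)} = \frac{5}{4} - k - \frac{3}{k}$ ($h{\left(k,O \right)} = \left(\frac{5}{4} - \frac{3}{k}\right) - k = \frac{5}{4} - k - \frac{3}{k}$)
$-1055 - h{\left(-44,a{\left(-7,5 \right)} \right)} = -1055 - \left(\frac{5}{4} - -44 - \frac{3}{-44}\right) = -1055 - \left(\frac{5}{4} + 44 - - \frac{3}{44}\right) = -1055 - \left(\frac{5}{4} + 44 + \frac{3}{44}\right) = -1055 - \frac{997}{22} = - \frac{24207}{22}$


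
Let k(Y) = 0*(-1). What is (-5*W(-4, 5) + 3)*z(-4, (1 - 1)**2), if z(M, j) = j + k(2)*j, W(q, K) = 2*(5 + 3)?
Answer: 0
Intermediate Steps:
W(q, K) = 16 (W(q, K) = 2*8 = 16)
k(Y) = 0
z(M, j) = j (z(M, j) = j + 0*j = j + 0 = j)
(-5*W(-4, 5) + 3)*z(-4, (1 - 1)**2) = (-5*16 + 3)*(1 - 1)**2 = (-80 + 3)*0**2 = -77*0 = 0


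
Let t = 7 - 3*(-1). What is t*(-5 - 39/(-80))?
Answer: -361/8 ≈ -45.125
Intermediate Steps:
t = 10 (t = 7 + 3 = 10)
t*(-5 - 39/(-80)) = 10*(-5 - 39/(-80)) = 10*(-5 - 39*(-1/80)) = 10*(-5 + 39/80) = 10*(-361/80) = -361/8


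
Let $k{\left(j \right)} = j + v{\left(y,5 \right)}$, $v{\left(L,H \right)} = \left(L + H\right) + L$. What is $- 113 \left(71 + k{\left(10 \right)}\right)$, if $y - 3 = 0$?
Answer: $-10396$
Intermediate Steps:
$y = 3$ ($y = 3 + 0 = 3$)
$v{\left(L,H \right)} = H + 2 L$ ($v{\left(L,H \right)} = \left(H + L\right) + L = H + 2 L$)
$k{\left(j \right)} = 11 + j$ ($k{\left(j \right)} = j + \left(5 + 2 \cdot 3\right) = j + \left(5 + 6\right) = j + 11 = 11 + j$)
$- 113 \left(71 + k{\left(10 \right)}\right) = - 113 \left(71 + \left(11 + 10\right)\right) = - 113 \left(71 + 21\right) = \left(-113\right) 92 = -10396$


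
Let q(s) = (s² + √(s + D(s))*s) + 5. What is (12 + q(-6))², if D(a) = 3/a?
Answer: 2575 - 318*I*√26 ≈ 2575.0 - 1621.5*I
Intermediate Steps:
q(s) = 5 + s² + s*√(s + 3/s) (q(s) = (s² + √(s + 3/s)*s) + 5 = (s² + s*√(s + 3/s)) + 5 = 5 + s² + s*√(s + 3/s))
(12 + q(-6))² = (12 + (5 + (-6)² - 6*√(-6 + 3/(-6))))² = (12 + (5 + 36 - 6*√(-6 + 3*(-⅙))))² = (12 + (5 + 36 - 6*√(-6 - ½)))² = (12 + (5 + 36 - 3*I*√26))² = (12 + (41 - 3*I*√26))² = (53 - 3*I*√26)²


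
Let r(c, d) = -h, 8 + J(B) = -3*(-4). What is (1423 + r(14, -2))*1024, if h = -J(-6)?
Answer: 1461248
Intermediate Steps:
J(B) = 4 (J(B) = -8 - 3*(-4) = -8 + 12 = 4)
h = -4 (h = -1*4 = -4)
r(c, d) = 4 (r(c, d) = -1*(-4) = 4)
(1423 + r(14, -2))*1024 = (1423 + 4)*1024 = 1427*1024 = 1461248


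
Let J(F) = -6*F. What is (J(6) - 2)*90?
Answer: -3420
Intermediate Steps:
(J(6) - 2)*90 = (-6*6 - 2)*90 = (-36 - 2)*90 = -38*90 = -3420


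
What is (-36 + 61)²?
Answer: 625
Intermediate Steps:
(-36 + 61)² = 25² = 625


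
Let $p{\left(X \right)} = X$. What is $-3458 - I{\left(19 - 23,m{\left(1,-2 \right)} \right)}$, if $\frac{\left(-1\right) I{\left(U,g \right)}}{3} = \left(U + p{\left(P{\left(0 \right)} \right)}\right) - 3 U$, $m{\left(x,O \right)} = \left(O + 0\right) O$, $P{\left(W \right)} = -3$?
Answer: $-3443$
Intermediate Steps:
$m{\left(x,O \right)} = O^{2}$ ($m{\left(x,O \right)} = O O = O^{2}$)
$I{\left(U,g \right)} = 9 + 6 U$ ($I{\left(U,g \right)} = - 3 \left(\left(U - 3\right) - 3 U\right) = - 3 \left(\left(-3 + U\right) - 3 U\right) = - 3 \left(-3 - 2 U\right) = 9 + 6 U$)
$-3458 - I{\left(19 - 23,m{\left(1,-2 \right)} \right)} = -3458 - \left(9 + 6 \left(19 - 23\right)\right) = -3458 - \left(9 + 6 \left(-4\right)\right) = -3458 - \left(9 - 24\right) = -3458 - -15 = -3458 + 15 = -3443$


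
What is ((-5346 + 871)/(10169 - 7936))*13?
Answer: -58175/2233 ≈ -26.052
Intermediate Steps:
((-5346 + 871)/(10169 - 7936))*13 = -4475/2233*13 = -58175/2233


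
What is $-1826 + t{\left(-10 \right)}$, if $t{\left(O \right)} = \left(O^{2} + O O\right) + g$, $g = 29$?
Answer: $-1597$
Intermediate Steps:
$t{\left(O \right)} = 29 + 2 O^{2}$ ($t{\left(O \right)} = \left(O^{2} + O O\right) + 29 = \left(O^{2} + O^{2}\right) + 29 = 2 O^{2} + 29 = 29 + 2 O^{2}$)
$-1826 + t{\left(-10 \right)} = -1826 + \left(29 + 2 \left(-10\right)^{2}\right) = -1826 + \left(29 + 2 \cdot 100\right) = -1826 + \left(29 + 200\right) = -1826 + 229 = -1597$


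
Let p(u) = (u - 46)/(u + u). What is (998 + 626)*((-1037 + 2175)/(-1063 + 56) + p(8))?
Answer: -5732111/1007 ≈ -5692.3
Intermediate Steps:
p(u) = (-46 + u)/(2*u) (p(u) = (-46 + u)/((2*u)) = (-46 + u)*(1/(2*u)) = (-46 + u)/(2*u))
(998 + 626)*((-1037 + 2175)/(-1063 + 56) + p(8)) = (998 + 626)*((-1037 + 2175)/(-1063 + 56) + (½)*(-46 + 8)/8) = 1624*(1138/(-1007) + (½)*(⅛)*(-38)) = 1624*(1138*(-1/1007) - 19/8) = 1624*(-1138/1007 - 19/8) = 1624*(-28237/8056) = -5732111/1007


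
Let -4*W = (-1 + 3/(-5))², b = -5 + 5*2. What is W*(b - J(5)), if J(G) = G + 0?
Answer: 0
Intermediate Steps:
J(G) = G
b = 5 (b = -5 + 10 = 5)
W = -16/25 (W = -(-1 + 3/(-5))²/4 = -(-1 + 3*(-⅕))²/4 = -(-1 - ⅗)²/4 = -(-8/5)²/4 = -¼*64/25 = -16/25 ≈ -0.64000)
W*(b - J(5)) = -16*(5 - 1*5)/25 = -16*(5 - 5)/25 = -16/25*0 = 0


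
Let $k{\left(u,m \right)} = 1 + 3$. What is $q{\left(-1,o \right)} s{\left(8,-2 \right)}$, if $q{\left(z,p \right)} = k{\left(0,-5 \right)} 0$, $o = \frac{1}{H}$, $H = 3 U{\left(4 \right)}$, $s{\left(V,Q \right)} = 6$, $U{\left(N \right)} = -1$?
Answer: $0$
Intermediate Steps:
$H = -3$ ($H = 3 \left(-1\right) = -3$)
$o = - \frac{1}{3}$ ($o = \frac{1}{-3} = - \frac{1}{3} \approx -0.33333$)
$k{\left(u,m \right)} = 4$
$q{\left(z,p \right)} = 0$ ($q{\left(z,p \right)} = 4 \cdot 0 = 0$)
$q{\left(-1,o \right)} s{\left(8,-2 \right)} = 0 \cdot 6 = 0$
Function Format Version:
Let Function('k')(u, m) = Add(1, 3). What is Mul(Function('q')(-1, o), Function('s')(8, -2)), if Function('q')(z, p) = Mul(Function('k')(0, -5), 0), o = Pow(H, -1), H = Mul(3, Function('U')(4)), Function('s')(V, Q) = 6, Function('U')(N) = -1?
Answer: 0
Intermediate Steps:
H = -3 (H = Mul(3, -1) = -3)
o = Rational(-1, 3) (o = Pow(-3, -1) = Rational(-1, 3) ≈ -0.33333)
Function('k')(u, m) = 4
Function('q')(z, p) = 0 (Function('q')(z, p) = Mul(4, 0) = 0)
Mul(Function('q')(-1, o), Function('s')(8, -2)) = Mul(0, 6) = 0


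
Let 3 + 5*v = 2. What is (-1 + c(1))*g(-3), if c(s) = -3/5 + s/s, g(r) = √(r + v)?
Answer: -12*I*√5/25 ≈ -1.0733*I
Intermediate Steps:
v = -⅕ (v = -⅗ + (⅕)*2 = -⅗ + ⅖ = -⅕ ≈ -0.20000)
g(r) = √(-⅕ + r) (g(r) = √(r - ⅕) = √(-⅕ + r))
c(s) = ⅖ (c(s) = -3*⅕ + 1 = -⅗ + 1 = ⅖)
(-1 + c(1))*g(-3) = (-1 + ⅖)*(√(-5 + 25*(-3))/5) = -3*√(-5 - 75)/25 = -3*√(-80)/25 = -3*4*I*√5/25 = -12*I*√5/25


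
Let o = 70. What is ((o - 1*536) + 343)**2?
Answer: 15129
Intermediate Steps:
((o - 1*536) + 343)**2 = ((70 - 1*536) + 343)**2 = ((70 - 536) + 343)**2 = (-466 + 343)**2 = (-123)**2 = 15129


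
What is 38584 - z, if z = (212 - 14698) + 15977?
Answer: 37093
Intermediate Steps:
z = 1491 (z = -14486 + 15977 = 1491)
38584 - z = 38584 - 1*1491 = 38584 - 1491 = 37093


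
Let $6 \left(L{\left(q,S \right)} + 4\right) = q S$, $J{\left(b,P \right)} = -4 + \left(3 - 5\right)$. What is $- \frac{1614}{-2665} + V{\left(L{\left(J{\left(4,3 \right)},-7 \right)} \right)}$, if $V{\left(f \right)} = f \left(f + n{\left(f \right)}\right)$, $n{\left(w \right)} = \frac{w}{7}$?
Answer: $\frac{203178}{18655} \approx 10.891$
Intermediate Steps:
$n{\left(w \right)} = \frac{w}{7}$ ($n{\left(w \right)} = w \frac{1}{7} = \frac{w}{7}$)
$J{\left(b,P \right)} = -6$ ($J{\left(b,P \right)} = -4 - 2 = -6$)
$L{\left(q,S \right)} = -4 + \frac{S q}{6}$ ($L{\left(q,S \right)} = -4 + \frac{q S}{6} = -4 + \frac{S q}{6}$)
$V{\left(f \right)} = \frac{8 f^{2}}{7}$ ($V{\left(f \right)} = f \left(f + \frac{f}{7}\right) = f \frac{8 f}{7} = \frac{8 f^{2}}{7}$)
$- \frac{1614}{-2665} + V{\left(L{\left(J{\left(4,3 \right)},-7 \right)} \right)} = - \frac{1614}{-2665} + \frac{8 \left(-4 + \frac{1}{6} \left(-7\right) \left(-6\right)\right)^{2}}{7} = \left(-1614\right) \left(- \frac{1}{2665}\right) + \frac{8 \left(-4 + 7\right)^{2}}{7} = \frac{1614}{2665} + \frac{8 \cdot 3^{2}}{7} = \frac{1614}{2665} + \frac{8}{7} \cdot 9 = \frac{1614}{2665} + \frac{72}{7} = \frac{203178}{18655}$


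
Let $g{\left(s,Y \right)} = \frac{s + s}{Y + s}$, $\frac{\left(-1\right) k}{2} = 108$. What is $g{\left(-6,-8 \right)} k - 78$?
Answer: $- \frac{1842}{7} \approx -263.14$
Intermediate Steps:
$k = -216$ ($k = \left(-2\right) 108 = -216$)
$g{\left(s,Y \right)} = \frac{2 s}{Y + s}$
$g{\left(-6,-8 \right)} k - 78 = 2 \left(-6\right) \frac{1}{-8 - 6} \left(-216\right) - 78 = 2 \left(-6\right) \frac{1}{-14} \left(-216\right) - 78 = 2 \left(-6\right) \left(- \frac{1}{14}\right) \left(-216\right) - 78 = \frac{6}{7} \left(-216\right) - 78 = - \frac{1296}{7} - 78 = - \frac{1842}{7}$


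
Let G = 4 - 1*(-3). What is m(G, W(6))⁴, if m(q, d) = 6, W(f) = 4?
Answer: 1296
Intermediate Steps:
G = 7 (G = 4 + 3 = 7)
m(G, W(6))⁴ = 6⁴ = 1296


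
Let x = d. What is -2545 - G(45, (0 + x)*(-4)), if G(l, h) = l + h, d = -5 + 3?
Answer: -2598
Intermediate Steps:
d = -2
x = -2
G(l, h) = h + l
-2545 - G(45, (0 + x)*(-4)) = -2545 - ((0 - 2)*(-4) + 45) = -2545 - (-2*(-4) + 45) = -2545 - (8 + 45) = -2545 - 1*53 = -2545 - 53 = -2598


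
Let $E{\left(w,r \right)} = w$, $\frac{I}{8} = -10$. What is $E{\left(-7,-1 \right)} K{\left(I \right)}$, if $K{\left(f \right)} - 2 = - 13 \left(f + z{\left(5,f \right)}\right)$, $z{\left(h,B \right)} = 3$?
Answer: $-7021$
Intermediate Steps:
$I = -80$ ($I = 8 \left(-10\right) = -80$)
$K{\left(f \right)} = -37 - 13 f$ ($K{\left(f \right)} = 2 - 13 \left(f + 3\right) = 2 - 13 \left(3 + f\right) = 2 - \left(39 + 13 f\right) = -37 - 13 f$)
$E{\left(-7,-1 \right)} K{\left(I \right)} = - 7 \left(-37 - -1040\right) = - 7 \left(-37 + 1040\right) = \left(-7\right) 1003 = -7021$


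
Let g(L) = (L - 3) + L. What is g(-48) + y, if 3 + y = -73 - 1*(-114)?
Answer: -61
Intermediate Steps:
g(L) = -3 + 2*L (g(L) = (-3 + L) + L = -3 + 2*L)
y = 38 (y = -3 + (-73 - 1*(-114)) = -3 + (-73 + 114) = -3 + 41 = 38)
g(-48) + y = (-3 + 2*(-48)) + 38 = (-3 - 96) + 38 = -99 + 38 = -61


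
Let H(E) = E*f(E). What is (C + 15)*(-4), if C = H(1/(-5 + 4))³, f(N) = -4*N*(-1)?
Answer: -316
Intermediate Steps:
f(N) = 4*N
H(E) = 4*E² (H(E) = E*(4*E) = 4*E²)
C = 64 (C = (4*(1/(-5 + 4))²)³ = (4*(1/(-1))²)³ = (4*(-1)²)³ = (4*1)³ = 4³ = 64)
(C + 15)*(-4) = (64 + 15)*(-4) = 79*(-4) = -316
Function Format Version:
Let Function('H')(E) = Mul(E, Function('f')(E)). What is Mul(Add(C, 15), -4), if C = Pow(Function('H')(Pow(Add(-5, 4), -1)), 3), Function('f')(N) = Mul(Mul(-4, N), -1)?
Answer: -316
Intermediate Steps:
Function('f')(N) = Mul(4, N)
Function('H')(E) = Mul(4, Pow(E, 2)) (Function('H')(E) = Mul(E, Mul(4, E)) = Mul(4, Pow(E, 2)))
C = 64 (C = Pow(Mul(4, Pow(Pow(Add(-5, 4), -1), 2)), 3) = Pow(Mul(4, Pow(Pow(-1, -1), 2)), 3) = Pow(Mul(4, Pow(-1, 2)), 3) = Pow(Mul(4, 1), 3) = Pow(4, 3) = 64)
Mul(Add(C, 15), -4) = Mul(Add(64, 15), -4) = Mul(79, -4) = -316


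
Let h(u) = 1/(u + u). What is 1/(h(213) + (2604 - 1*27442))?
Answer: -426/10580987 ≈ -4.0261e-5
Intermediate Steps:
h(u) = 1/(2*u)
1/(h(213) + (2604 - 1*27442)) = 1/((½)/213 + (2604 - 1*27442)) = 1/((½)*(1/213) + (2604 - 27442)) = 1/(1/426 - 24838) = 1/(-10580987/426) = -426/10580987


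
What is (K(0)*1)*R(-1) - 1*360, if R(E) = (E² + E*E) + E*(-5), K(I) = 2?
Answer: -346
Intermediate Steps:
R(E) = -5*E + 2*E² (R(E) = (E² + E²) - 5*E = 2*E² - 5*E = -5*E + 2*E²)
(K(0)*1)*R(-1) - 1*360 = (2*1)*(-(-5 + 2*(-1))) - 1*360 = 2*(-(-5 - 2)) - 360 = 2*(-1*(-7)) - 360 = 2*7 - 360 = 14 - 360 = -346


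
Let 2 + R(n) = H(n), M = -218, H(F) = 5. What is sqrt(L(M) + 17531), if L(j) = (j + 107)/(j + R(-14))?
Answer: 14*sqrt(4134665)/215 ≈ 132.41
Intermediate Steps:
R(n) = 3 (R(n) = -2 + 5 = 3)
L(j) = (107 + j)/(3 + j) (L(j) = (j + 107)/(j + 3) = (107 + j)/(3 + j))
sqrt(L(M) + 17531) = sqrt((107 - 218)/(3 - 218) + 17531) = sqrt(-111/(-215) + 17531) = sqrt(-1/215*(-111) + 17531) = sqrt(111/215 + 17531) = sqrt(3769276/215) = 14*sqrt(4134665)/215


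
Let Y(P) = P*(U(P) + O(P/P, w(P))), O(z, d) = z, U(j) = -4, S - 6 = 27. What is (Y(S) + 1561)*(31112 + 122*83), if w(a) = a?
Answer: 60289956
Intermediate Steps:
S = 33 (S = 6 + 27 = 33)
Y(P) = -3*P (Y(P) = P*(-4 + P/P) = P*(-4 + 1) = P*(-3) = -3*P)
(Y(S) + 1561)*(31112 + 122*83) = (-3*33 + 1561)*(31112 + 122*83) = (-99 + 1561)*(31112 + 10126) = 1462*41238 = 60289956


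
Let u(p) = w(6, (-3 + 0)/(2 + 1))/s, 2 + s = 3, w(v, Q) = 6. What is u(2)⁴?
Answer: 1296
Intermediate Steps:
s = 1 (s = -2 + 3 = 1)
u(p) = 6 (u(p) = 6/1 = 6*1 = 6)
u(2)⁴ = 6⁴ = 1296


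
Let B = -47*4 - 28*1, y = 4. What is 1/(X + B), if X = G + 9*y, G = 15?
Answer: -1/165 ≈ -0.0060606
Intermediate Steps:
B = -216 (B = -188 - 28 = -216)
X = 51 (X = 15 + 9*4 = 15 + 36 = 51)
1/(X + B) = 1/(51 - 216) = 1/(-165) = -1/165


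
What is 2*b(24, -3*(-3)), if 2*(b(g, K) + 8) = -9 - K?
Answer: -34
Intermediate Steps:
b(g, K) = -25/2 - K/2 (b(g, K) = -8 + (-9 - K)/2 = -8 + (-9/2 - K/2) = -25/2 - K/2)
2*b(24, -3*(-3)) = 2*(-25/2 - (-3)*(-3)/2) = 2*(-25/2 - 1/2*9) = 2*(-25/2 - 9/2) = 2*(-17) = -34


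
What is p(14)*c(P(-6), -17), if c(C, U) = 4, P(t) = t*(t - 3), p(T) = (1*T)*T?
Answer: 784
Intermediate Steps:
p(T) = T**2 (p(T) = T*T = T**2)
P(t) = t*(-3 + t)
p(14)*c(P(-6), -17) = 14**2*4 = 196*4 = 784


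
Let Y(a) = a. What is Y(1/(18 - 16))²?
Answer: ¼ ≈ 0.25000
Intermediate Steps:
Y(1/(18 - 16))² = (1/(18 - 16))² = (1/2)² = (½)² = ¼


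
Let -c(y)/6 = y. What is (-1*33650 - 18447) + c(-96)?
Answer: -51521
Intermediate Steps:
c(y) = -6*y
(-1*33650 - 18447) + c(-96) = (-1*33650 - 18447) - 6*(-96) = (-33650 - 18447) + 576 = -52097 + 576 = -51521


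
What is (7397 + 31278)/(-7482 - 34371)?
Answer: -5525/5979 ≈ -0.92407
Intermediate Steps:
(7397 + 31278)/(-7482 - 34371) = 38675/(-41853) = 38675*(-1/41853) = -5525/5979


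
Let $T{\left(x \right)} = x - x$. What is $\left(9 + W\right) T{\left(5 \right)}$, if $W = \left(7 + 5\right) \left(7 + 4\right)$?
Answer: $0$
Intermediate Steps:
$T{\left(x \right)} = 0$
$W = 132$ ($W = 12 \cdot 11 = 132$)
$\left(9 + W\right) T{\left(5 \right)} = \left(9 + 132\right) 0 = 141 \cdot 0 = 0$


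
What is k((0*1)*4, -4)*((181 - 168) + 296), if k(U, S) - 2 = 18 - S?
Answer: 7416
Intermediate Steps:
k(U, S) = 20 - S (k(U, S) = 2 + (18 - S) = 20 - S)
k((0*1)*4, -4)*((181 - 168) + 296) = (20 - 1*(-4))*((181 - 168) + 296) = (20 + 4)*(13 + 296) = 24*309 = 7416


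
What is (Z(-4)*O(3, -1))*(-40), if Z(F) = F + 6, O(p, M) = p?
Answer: -240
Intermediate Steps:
Z(F) = 6 + F
(Z(-4)*O(3, -1))*(-40) = ((6 - 4)*3)*(-40) = (2*3)*(-40) = 6*(-40) = -240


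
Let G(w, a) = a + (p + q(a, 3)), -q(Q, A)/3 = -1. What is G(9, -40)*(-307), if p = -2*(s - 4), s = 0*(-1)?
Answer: 8903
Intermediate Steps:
q(Q, A) = 3 (q(Q, A) = -3*(-1) = 3)
s = 0
p = 8 (p = -2*(0 - 4) = -2*(-4) = 8)
G(w, a) = 11 + a (G(w, a) = a + (8 + 3) = a + 11 = 11 + a)
G(9, -40)*(-307) = (11 - 40)*(-307) = -29*(-307) = 8903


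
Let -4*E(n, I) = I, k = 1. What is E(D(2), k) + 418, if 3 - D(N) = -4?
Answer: 1671/4 ≈ 417.75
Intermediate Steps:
D(N) = 7 (D(N) = 3 - 1*(-4) = 3 + 4 = 7)
E(n, I) = -I/4
E(D(2), k) + 418 = -¼*1 + 418 = -¼ + 418 = 1671/4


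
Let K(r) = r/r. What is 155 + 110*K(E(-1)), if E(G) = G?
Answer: 265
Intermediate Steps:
K(r) = 1
155 + 110*K(E(-1)) = 155 + 110*1 = 155 + 110 = 265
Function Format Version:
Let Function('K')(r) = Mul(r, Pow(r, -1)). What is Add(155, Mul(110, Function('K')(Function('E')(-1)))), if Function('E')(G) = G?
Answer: 265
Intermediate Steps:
Function('K')(r) = 1
Add(155, Mul(110, Function('K')(Function('E')(-1)))) = Add(155, Mul(110, 1)) = Add(155, 110) = 265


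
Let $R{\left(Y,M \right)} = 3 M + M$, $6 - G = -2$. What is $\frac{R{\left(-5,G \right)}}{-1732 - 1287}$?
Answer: $- \frac{32}{3019} \approx -0.0106$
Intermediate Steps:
$G = 8$ ($G = 6 - -2 = 6 + 2 = 8$)
$R{\left(Y,M \right)} = 4 M$
$\frac{R{\left(-5,G \right)}}{-1732 - 1287} = \frac{4 \cdot 8}{-1732 - 1287} = \frac{32}{-3019} = 32 \left(- \frac{1}{3019}\right) = - \frac{32}{3019}$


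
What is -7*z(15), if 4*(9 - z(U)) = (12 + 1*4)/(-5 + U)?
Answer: -301/5 ≈ -60.200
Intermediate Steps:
z(U) = 9 - 4/(-5 + U) (z(U) = 9 - (12 + 1*4)/(4*(-5 + U)) = 9 - (12 + 4)/(4*(-5 + U)) = 9 - 4/(-5 + U))
-7*z(15) = -7*(-49 + 9*15)/(-5 + 15) = -7*(-49 + 135)/10 = -7*86/10 = -7*43/5 = -301/5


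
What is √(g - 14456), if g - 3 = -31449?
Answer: I*√45902 ≈ 214.25*I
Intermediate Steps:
g = -31446 (g = 3 - 31449 = -31446)
√(g - 14456) = √(-31446 - 14456) = √(-45902) = I*√45902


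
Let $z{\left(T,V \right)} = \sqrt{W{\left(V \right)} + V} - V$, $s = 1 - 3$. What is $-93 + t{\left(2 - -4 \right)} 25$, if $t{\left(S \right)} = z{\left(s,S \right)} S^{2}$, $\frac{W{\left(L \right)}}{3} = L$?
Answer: $-5493 + 1800 \sqrt{6} \approx -1083.9$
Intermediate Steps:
$W{\left(L \right)} = 3 L$
$s = -2$ ($s = 1 - 3 = -2$)
$z{\left(T,V \right)} = - V + 2 \sqrt{V}$ ($z{\left(T,V \right)} = \sqrt{3 V + V} - V = \sqrt{4 V} - V = 2 \sqrt{V} - V = - V + 2 \sqrt{V}$)
$t{\left(S \right)} = S^{2} \left(- S + 2 \sqrt{S}\right)$ ($t{\left(S \right)} = \left(- S + 2 \sqrt{S}\right) S^{2} = S^{2} \left(- S + 2 \sqrt{S}\right)$)
$-93 + t{\left(2 - -4 \right)} 25 = -93 + \left(- \left(2 - -4\right)^{3} + 2 \left(2 - -4\right)^{\frac{5}{2}}\right) 25 = -93 + \left(- \left(2 + 4\right)^{3} + 2 \left(2 + 4\right)^{\frac{5}{2}}\right) 25 = -93 + \left(- 6^{3} + 2 \cdot 6^{\frac{5}{2}}\right) 25 = -93 + \left(\left(-1\right) 216 + 2 \cdot 36 \sqrt{6}\right) 25 = -93 + \left(-216 + 72 \sqrt{6}\right) 25 = -93 - \left(5400 - 1800 \sqrt{6}\right) = -5493 + 1800 \sqrt{6}$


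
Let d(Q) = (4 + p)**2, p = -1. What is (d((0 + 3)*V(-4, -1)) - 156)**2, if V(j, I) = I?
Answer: 21609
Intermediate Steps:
d(Q) = 9 (d(Q) = (4 - 1)**2 = 3**2 = 9)
(d((0 + 3)*V(-4, -1)) - 156)**2 = (9 - 156)**2 = (-147)**2 = 21609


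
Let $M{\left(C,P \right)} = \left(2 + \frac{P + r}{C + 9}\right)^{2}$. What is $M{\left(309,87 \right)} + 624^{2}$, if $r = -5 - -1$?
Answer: $\frac{39375775585}{101124} \approx 3.8938 \cdot 10^{5}$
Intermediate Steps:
$r = -4$ ($r = -5 + 1 = -4$)
$M{\left(C,P \right)} = \left(2 + \frac{-4 + P}{9 + C}\right)^{2}$ ($M{\left(C,P \right)} = \left(2 + \frac{P - 4}{C + 9}\right)^{2} = \left(2 + \frac{-4 + P}{9 + C}\right)^{2}$)
$M{\left(309,87 \right)} + 624^{2} = \frac{\left(14 + 87 + 2 \cdot 309\right)^{2}}{\left(9 + 309\right)^{2}} + 624^{2} = \frac{\left(14 + 87 + 618\right)^{2}}{101124} + 389376 = \frac{719^{2}}{101124} + 389376 = \frac{1}{101124} \cdot 516961 + 389376 = \frac{516961}{101124} + 389376 = \frac{39375775585}{101124}$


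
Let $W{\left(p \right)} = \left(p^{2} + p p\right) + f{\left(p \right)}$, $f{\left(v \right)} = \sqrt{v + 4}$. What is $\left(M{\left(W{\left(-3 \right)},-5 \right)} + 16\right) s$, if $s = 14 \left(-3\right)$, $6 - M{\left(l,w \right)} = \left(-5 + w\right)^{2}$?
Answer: $3276$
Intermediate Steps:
$f{\left(v \right)} = \sqrt{4 + v}$
$W{\left(p \right)} = \sqrt{4 + p} + 2 p^{2}$ ($W{\left(p \right)} = \left(p^{2} + p p\right) + \sqrt{4 + p} = \left(p^{2} + p^{2}\right) + \sqrt{4 + p} = 2 p^{2} + \sqrt{4 + p} = \sqrt{4 + p} + 2 p^{2}$)
$M{\left(l,w \right)} = 6 - \left(-5 + w\right)^{2}$
$s = -42$
$\left(M{\left(W{\left(-3 \right)},-5 \right)} + 16\right) s = \left(\left(6 - \left(-5 - 5\right)^{2}\right) + 16\right) \left(-42\right) = \left(\left(6 - \left(-10\right)^{2}\right) + 16\right) \left(-42\right) = \left(\left(6 - 100\right) + 16\right) \left(-42\right) = \left(-94 + 16\right) \left(-42\right) = \left(-78\right) \left(-42\right) = 3276$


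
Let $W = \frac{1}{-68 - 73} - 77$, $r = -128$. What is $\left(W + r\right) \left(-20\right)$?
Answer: $\frac{578120}{141} \approx 4100.1$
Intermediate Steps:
$W = - \frac{10858}{141}$ ($W = \frac{1}{-141} - 77 = - \frac{1}{141} - 77 = - \frac{10858}{141} \approx -77.007$)
$\left(W + r\right) \left(-20\right) = \left(- \frac{10858}{141} - 128\right) \left(-20\right) = \left(- \frac{28906}{141}\right) \left(-20\right) = \frac{578120}{141}$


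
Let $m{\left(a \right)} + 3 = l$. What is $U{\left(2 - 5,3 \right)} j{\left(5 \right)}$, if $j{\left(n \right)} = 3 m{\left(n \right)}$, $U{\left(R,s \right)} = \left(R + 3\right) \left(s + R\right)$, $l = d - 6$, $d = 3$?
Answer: $0$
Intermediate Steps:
$l = -3$ ($l = 3 - 6 = -3$)
$U{\left(R,s \right)} = \left(3 + R\right) \left(R + s\right)$
$m{\left(a \right)} = -6$ ($m{\left(a \right)} = -3 - 3 = -6$)
$j{\left(n \right)} = -18$ ($j{\left(n \right)} = 3 \left(-6\right) = -18$)
$U{\left(2 - 5,3 \right)} j{\left(5 \right)} = \left(\left(2 - 5\right)^{2} + 3 \left(2 - 5\right) + 3 \cdot 3 + \left(2 - 5\right) 3\right) \left(-18\right) = \left(\left(2 - 5\right)^{2} + 3 \left(2 - 5\right) + 9 + \left(2 - 5\right) 3\right) \left(-18\right) = \left(\left(-3\right)^{2} + 3 \left(-3\right) + 9 - 9\right) \left(-18\right) = \left(9 - 9 + 9 - 9\right) \left(-18\right) = 0 \left(-18\right) = 0$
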